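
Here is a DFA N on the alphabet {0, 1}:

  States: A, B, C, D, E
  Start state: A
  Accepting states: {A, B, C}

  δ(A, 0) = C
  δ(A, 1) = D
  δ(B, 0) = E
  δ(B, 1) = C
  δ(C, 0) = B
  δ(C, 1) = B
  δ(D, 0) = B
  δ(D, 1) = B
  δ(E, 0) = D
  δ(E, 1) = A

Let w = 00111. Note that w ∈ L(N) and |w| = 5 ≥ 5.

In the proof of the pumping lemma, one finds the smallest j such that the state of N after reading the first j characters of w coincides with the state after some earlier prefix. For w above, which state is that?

Run of N on w = 0 0 1 1 1:
  step 0: A  (start)
  step 1: C  (read 0: A→C)
  step 2: B  (read 0: C→B)
  step 3: C  (read 1: B→C)   ← first repeat (C seen earlier)
  step 4: B  (read 1: C→B)
  step 5: C  (read 1: B→C)

The earliest repeat is at step j = 3: N is in C, which it already visited at step i = 1.
The DFA has 5 states, so the proof of the pumping lemma guarantees a repeated state among the first 5+1 visited; the segment between the two visits is the pumpable y.

C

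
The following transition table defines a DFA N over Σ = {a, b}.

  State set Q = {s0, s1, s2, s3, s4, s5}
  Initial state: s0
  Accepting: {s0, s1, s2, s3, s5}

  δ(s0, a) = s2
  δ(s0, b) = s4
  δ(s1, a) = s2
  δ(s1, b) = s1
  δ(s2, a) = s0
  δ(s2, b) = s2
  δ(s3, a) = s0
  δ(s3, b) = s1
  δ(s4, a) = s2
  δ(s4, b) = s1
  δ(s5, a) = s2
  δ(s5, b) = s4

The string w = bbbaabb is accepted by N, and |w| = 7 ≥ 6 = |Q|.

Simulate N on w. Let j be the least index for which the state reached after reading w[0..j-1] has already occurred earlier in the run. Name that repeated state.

State sequence: s0 -b-> s4 -b-> s1 -b-> s1 -a-> s2 -a-> s0 -b-> s4 -b-> s1
First repeat at step 3: s1 was already visited.

The earliest repeat is at step j = 3: N is in s1, which it already visited at step i = 2.
The DFA has 6 states, so the proof of the pumping lemma guarantees a repeated state among the first 6+1 visited; the segment between the two visits is the pumpable y.

s1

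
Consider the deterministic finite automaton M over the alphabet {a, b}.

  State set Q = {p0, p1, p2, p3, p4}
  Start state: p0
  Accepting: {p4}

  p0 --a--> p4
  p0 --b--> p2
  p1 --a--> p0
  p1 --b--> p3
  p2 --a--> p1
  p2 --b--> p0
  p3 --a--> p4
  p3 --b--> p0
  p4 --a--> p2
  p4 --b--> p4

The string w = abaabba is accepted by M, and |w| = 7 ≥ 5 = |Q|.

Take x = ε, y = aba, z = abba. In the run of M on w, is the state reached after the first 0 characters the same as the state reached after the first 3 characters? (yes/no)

Run of M on the first 3 characters of w = a b a:
  step 0: p0  (start)
  step 1: p4  (read a: p0→p4)
  step 2: p4  (read b: p4→p4)
  step 3: p2  (read a: p4→p2)

After x (step 0): p0. After xy (step 3): p2.
They differ (p0 ≠ p2), so y is not a cycle from the state after x; this split is not the one the pumping-lemma construction produces, and pumping y need not keep the string in L(M).

no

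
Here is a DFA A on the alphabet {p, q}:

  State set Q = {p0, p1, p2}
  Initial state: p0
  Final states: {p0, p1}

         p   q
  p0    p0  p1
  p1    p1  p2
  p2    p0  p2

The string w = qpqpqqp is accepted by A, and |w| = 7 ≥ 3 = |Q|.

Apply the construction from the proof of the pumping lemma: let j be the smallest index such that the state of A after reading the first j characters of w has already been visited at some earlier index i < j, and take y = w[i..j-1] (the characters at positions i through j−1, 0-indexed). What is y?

Run of A on w = q p q p q q p:
  step 0: p0  (start)
  step 1: p1  (read q: p0→p1)
  step 2: p1  (read p: p1→p1)   ← first repeat (p1 seen earlier)
  step 3: p2  (read q: p1→p2)
  step 4: p0  (read p: p2→p0)
  step 5: p1  (read q: p0→p1)
  step 6: p2  (read q: p1→p2)
  step 7: p0  (read p: p2→p0)

So i = 1, j = 2, giving x = w[0:1] = q, y = w[1:2] = p, z = w[2:7] = qpqqp.
Check: |xy| = 2 ≤ 3 and |y| = 1 ≥ 1. Reading y takes A from p1 back to p1, so every xyⁱz is accepted.
Since A has 3 states, any run of length ≥ 3 visits 3+1 states, so by pigeonhole some state repeats within the first 3 steps — that repeat gives the pumpable loop.

p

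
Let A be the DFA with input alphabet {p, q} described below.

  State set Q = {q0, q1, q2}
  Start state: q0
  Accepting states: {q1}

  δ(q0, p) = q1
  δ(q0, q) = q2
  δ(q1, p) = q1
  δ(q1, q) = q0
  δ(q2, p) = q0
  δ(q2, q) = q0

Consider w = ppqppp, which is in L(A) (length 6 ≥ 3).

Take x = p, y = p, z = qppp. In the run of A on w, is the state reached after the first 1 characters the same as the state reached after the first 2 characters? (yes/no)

State sequence: q0 -p-> q1 -p-> q1

After x (step 1): q1. After xy (step 2): q1.
They match, so y = p drives A around a cycle from q1 back to itself; pumping y any number of times keeps A in q1 before reading z, and xyⁱz ∈ L(A) for every i ≥ 0.

yes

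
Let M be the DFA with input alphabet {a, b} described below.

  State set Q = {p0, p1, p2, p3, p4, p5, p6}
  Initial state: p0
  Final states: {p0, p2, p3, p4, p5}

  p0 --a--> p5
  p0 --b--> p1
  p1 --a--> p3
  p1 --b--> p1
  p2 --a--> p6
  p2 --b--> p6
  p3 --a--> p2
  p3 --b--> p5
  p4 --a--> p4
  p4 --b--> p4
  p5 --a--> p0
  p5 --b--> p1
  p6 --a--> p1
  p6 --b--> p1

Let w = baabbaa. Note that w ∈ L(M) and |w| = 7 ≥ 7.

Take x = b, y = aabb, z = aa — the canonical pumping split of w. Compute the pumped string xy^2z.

xy^2z = b·aabb·aabb·aa = baabbaabbaa.
Reading y = aabb takes M from p1 back to p1, so after x·y·y the machine is still in p1, and z then leads to the accepting state p2. Hence baabbaabbaa ∈ L(M).

baabbaabbaa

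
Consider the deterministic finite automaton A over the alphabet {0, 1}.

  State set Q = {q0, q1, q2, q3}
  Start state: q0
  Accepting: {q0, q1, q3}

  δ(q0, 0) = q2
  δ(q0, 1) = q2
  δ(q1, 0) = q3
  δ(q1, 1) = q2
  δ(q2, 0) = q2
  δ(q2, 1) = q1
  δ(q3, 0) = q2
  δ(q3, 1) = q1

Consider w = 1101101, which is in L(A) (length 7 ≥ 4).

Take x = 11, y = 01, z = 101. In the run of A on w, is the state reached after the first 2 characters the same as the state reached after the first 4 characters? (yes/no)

Run of A on the first 4 characters of w = 1 1 0 1:
  step 0: q0  (start)
  step 1: q2  (read 1: q0→q2)
  step 2: q1  (read 1: q2→q1)
  step 3: q3  (read 0: q1→q3)
  step 4: q1  (read 1: q3→q1)

After x (step 2): q1. After xy (step 4): q1.
They match, so y = 01 drives A around a cycle from q1 back to itself; pumping y any number of times keeps A in q1 before reading z, and xyⁱz ∈ L(A) for every i ≥ 0.

yes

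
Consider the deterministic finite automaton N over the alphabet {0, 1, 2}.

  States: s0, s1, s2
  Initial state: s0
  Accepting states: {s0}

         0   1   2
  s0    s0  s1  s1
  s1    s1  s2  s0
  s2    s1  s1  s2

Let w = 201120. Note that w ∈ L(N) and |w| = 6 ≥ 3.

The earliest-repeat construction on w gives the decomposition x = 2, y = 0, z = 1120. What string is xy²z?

2001120

xy^2z = 2·0·0·1120 = 2001120.
Reading y = 0 takes N from s1 back to s1, so after x·y·y the machine is still in s1, and z then leads to the accepting state s0. Hence 2001120 ∈ L(N).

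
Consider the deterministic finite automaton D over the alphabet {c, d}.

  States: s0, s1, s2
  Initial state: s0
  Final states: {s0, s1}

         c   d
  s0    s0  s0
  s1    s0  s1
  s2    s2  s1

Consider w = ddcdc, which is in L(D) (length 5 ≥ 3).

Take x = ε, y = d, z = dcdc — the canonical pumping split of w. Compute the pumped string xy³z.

ddddcdc

xy^3z = ε·d·d·d·dcdc = ddddcdc.
Reading y = d takes D from s0 back to s0, so after x·y·y·y the machine is still in s0, and z then leads to the accepting state s0. Hence ddddcdc ∈ L(D).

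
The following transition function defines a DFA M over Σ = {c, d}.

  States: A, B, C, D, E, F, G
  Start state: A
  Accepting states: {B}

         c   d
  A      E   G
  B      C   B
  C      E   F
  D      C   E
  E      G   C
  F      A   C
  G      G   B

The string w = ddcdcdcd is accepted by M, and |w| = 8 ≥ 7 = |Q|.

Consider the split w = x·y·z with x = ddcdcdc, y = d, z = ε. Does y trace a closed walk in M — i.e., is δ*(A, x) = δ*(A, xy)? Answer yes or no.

State sequence: A -d-> G -d-> B -c-> C -d-> F -c-> A -d-> G -c-> G -d-> B

After x (step 7): G. After xy (step 8): B.
They differ (G ≠ B), so y is not a cycle from the state after x; this split is not the one the pumping-lemma construction produces, and pumping y need not keep the string in L(M).

no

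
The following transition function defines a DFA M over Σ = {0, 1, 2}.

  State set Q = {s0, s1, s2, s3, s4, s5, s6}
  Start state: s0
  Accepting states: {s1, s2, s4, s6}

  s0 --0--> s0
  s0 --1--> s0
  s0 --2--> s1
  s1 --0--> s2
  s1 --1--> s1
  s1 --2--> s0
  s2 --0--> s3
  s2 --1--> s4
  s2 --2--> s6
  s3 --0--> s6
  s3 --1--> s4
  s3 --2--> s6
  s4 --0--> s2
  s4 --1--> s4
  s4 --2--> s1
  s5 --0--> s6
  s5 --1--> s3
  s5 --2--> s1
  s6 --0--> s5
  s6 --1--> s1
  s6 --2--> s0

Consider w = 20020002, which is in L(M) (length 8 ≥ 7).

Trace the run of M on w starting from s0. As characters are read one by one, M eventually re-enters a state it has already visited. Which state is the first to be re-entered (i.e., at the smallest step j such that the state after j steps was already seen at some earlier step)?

Run of M on w = 2 0 0 2 0 0 0 2:
  step 0: s0  (start)
  step 1: s1  (read 2: s0→s1)
  step 2: s2  (read 0: s1→s2)
  step 3: s3  (read 0: s2→s3)
  step 4: s6  (read 2: s3→s6)
  step 5: s5  (read 0: s6→s5)
  step 6: s6  (read 0: s5→s6)   ← first repeat (s6 seen earlier)
  step 7: s5  (read 0: s6→s5)
  step 8: s1  (read 2: s5→s1)

The earliest repeat is at step j = 6: M is in s6, which it already visited at step i = 4.
With |Q| = 7, pigeonhole forces a state repeat no later than step 7; the substring read between the first and second visits to that state can be pumped.

s6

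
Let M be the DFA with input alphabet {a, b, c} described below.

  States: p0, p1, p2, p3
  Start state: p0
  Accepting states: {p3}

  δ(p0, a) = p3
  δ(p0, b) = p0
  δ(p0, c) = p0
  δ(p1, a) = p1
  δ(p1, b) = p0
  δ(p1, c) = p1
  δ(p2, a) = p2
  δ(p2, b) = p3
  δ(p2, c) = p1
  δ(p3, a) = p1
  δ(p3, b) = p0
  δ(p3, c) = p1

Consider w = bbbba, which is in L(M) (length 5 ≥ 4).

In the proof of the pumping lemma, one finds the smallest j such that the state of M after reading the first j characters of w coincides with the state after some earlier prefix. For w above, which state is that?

p0

State sequence: p0 -b-> p0 -b-> p0 -b-> p0 -b-> p0 -a-> p3
First repeat at step 1: p0 was already visited.

The earliest repeat is at step j = 1: M is in p0, which it already visited at step i = 0.
Since M has 4 states, any run of length ≥ 4 visits 4+1 states, so by pigeonhole some state repeats within the first 4 steps — that repeat gives the pumpable loop.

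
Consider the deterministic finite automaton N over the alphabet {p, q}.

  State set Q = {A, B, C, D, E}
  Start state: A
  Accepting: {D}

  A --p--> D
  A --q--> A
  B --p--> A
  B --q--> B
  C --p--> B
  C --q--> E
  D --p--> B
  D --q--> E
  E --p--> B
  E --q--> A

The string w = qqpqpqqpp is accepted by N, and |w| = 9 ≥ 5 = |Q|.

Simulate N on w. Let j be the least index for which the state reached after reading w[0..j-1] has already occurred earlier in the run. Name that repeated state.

A

State sequence: A -q-> A -q-> A -p-> D -q-> E -p-> B -q-> B -q-> B -p-> A -p-> D
First repeat at step 1: A was already visited.

The earliest repeat is at step j = 1: N is in A, which it already visited at step i = 0.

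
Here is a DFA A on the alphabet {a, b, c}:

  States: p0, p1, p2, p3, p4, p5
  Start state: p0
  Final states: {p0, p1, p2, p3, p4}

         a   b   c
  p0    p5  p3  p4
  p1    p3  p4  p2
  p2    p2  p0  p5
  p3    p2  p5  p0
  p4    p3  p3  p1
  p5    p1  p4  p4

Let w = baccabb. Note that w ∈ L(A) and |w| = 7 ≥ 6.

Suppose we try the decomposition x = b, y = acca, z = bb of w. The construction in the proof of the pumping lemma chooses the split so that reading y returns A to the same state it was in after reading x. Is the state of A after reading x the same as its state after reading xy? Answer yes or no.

yes

Run of A on the first 5 characters of w = b a c c a:
  step 0: p0  (start)
  step 1: p3  (read b: p0→p3)
  step 2: p2  (read a: p3→p2)
  step 3: p5  (read c: p2→p5)
  step 4: p4  (read c: p5→p4)
  step 5: p3  (read a: p4→p3)

After x (step 1): p3. After xy (step 5): p3.
They match, so y = acca drives A around a cycle from p3 back to itself; pumping y any number of times keeps A in p3 before reading z, and xyⁱz ∈ L(A) for every i ≥ 0.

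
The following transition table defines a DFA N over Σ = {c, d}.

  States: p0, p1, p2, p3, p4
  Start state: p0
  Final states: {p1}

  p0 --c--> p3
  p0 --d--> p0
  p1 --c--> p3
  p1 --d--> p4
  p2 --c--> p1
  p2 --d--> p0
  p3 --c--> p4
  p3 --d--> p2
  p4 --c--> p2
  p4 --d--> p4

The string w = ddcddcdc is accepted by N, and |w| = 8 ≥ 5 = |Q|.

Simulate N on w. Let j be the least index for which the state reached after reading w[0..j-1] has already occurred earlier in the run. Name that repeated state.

p0

Run of N on w = d d c d d c d c:
  step 0: p0  (start)
  step 1: p0  (read d: p0→p0)   ← first repeat (p0 seen earlier)
  step 2: p0  (read d: p0→p0)
  step 3: p3  (read c: p0→p3)
  step 4: p2  (read d: p3→p2)
  step 5: p0  (read d: p2→p0)
  step 6: p3  (read c: p0→p3)
  step 7: p2  (read d: p3→p2)
  step 8: p1  (read c: p2→p1)

The earliest repeat is at step j = 1: N is in p0, which it already visited at step i = 0.
The DFA has 5 states, so the proof of the pumping lemma guarantees a repeated state among the first 5+1 visited; the segment between the two visits is the pumpable y.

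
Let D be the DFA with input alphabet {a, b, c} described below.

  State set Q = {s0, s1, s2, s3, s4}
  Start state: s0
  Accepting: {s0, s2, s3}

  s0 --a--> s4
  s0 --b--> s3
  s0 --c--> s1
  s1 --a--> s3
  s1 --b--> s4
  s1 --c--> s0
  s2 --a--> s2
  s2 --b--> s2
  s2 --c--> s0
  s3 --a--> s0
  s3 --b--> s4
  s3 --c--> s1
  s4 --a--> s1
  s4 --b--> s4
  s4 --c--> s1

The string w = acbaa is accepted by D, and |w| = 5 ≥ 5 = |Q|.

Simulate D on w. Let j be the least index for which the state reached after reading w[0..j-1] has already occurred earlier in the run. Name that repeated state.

s4

State sequence: s0 -a-> s4 -c-> s1 -b-> s4 -a-> s1 -a-> s3
First repeat at step 3: s4 was already visited.

The earliest repeat is at step j = 3: D is in s4, which it already visited at step i = 1.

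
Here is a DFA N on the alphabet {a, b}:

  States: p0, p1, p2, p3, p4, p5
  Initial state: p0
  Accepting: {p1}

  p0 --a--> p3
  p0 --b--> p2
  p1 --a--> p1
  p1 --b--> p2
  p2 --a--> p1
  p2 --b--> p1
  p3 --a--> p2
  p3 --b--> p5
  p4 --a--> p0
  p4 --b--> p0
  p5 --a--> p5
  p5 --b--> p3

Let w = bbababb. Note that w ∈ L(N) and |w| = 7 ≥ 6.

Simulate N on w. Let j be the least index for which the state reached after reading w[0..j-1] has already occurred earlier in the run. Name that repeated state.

Run of N on w = b b a b a b b:
  step 0: p0  (start)
  step 1: p2  (read b: p0→p2)
  step 2: p1  (read b: p2→p1)
  step 3: p1  (read a: p1→p1)   ← first repeat (p1 seen earlier)
  step 4: p2  (read b: p1→p2)
  step 5: p1  (read a: p2→p1)
  step 6: p2  (read b: p1→p2)
  step 7: p1  (read b: p2→p1)

The earliest repeat is at step j = 3: N is in p1, which it already visited at step i = 2.
Since N has 6 states, any run of length ≥ 6 visits 6+1 states, so by pigeonhole some state repeats within the first 6 steps — that repeat gives the pumpable loop.

p1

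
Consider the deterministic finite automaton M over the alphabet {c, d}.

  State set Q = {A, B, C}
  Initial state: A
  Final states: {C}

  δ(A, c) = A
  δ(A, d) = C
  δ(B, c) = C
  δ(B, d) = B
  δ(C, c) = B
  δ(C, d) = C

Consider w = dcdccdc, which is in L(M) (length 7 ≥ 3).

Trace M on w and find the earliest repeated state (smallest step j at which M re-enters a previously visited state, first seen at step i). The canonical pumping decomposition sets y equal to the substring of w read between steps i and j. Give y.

State sequence: A -d-> C -c-> B -d-> B -c-> C -c-> B -d-> B -c-> C
First repeat at step 3: B was already visited.

So i = 2, j = 3, giving x = w[0:2] = dc, y = w[2:3] = d, z = w[3:7] = ccdc.
Check: |xy| = 3 ≤ 3 and |y| = 1 ≥ 1. Reading y takes M from B back to B, so every xyⁱz is accepted.

d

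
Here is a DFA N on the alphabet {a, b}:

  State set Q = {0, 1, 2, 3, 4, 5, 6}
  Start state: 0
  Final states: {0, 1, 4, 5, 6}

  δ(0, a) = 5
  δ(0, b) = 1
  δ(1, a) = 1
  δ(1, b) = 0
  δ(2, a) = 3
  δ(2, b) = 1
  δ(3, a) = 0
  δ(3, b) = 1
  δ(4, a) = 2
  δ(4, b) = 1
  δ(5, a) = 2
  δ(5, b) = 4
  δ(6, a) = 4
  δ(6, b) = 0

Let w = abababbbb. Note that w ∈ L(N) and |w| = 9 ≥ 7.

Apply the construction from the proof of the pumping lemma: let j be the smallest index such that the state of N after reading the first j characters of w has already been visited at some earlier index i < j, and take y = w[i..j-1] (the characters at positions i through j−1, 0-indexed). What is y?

Run of N on w = a b a b a b b b b:
  step 0: 0  (start)
  step 1: 5  (read a: 0→5)
  step 2: 4  (read b: 5→4)
  step 3: 2  (read a: 4→2)
  step 4: 1  (read b: 2→1)
  step 5: 1  (read a: 1→1)   ← first repeat (1 seen earlier)
  step 6: 0  (read b: 1→0)
  step 7: 1  (read b: 0→1)
  step 8: 0  (read b: 1→0)
  step 9: 1  (read b: 0→1)

So i = 4, j = 5, giving x = w[0:4] = abab, y = w[4:5] = a, z = w[5:9] = bbbb.
Check: |xy| = 5 ≤ 7 and |y| = 1 ≥ 1. Reading y takes N from 1 back to 1, so every xyⁱz is accepted.

a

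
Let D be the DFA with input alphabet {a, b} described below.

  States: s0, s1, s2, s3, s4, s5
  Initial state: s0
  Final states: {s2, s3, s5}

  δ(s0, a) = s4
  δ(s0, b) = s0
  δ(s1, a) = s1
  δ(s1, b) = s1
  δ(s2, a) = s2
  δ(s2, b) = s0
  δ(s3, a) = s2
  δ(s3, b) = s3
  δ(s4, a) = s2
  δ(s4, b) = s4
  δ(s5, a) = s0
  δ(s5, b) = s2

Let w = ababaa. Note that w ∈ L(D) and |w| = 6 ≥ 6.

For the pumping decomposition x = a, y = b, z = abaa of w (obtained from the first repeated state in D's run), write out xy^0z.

xy⁰z = xz = a·abaa = aabaa.
Reading y = b takes D from s4 back to s4, so after x the machine is still in s4, and z then leads to the accepting state s2. Hence aabaa ∈ L(D).

aabaa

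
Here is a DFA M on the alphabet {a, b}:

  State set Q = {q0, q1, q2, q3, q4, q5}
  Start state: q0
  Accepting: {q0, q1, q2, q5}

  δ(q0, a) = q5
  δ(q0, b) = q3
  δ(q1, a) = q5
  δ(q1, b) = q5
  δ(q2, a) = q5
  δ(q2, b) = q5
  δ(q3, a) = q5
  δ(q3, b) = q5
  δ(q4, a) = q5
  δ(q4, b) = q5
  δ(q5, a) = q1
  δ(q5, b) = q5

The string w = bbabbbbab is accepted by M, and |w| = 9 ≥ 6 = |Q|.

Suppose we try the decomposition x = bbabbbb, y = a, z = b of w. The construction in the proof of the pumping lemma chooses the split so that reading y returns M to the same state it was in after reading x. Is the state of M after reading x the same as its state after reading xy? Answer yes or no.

no

Run of M on the first 8 characters of w = b b a b b b b a:
  step 0: q0  (start)
  step 1: q3  (read b: q0→q3)
  step 2: q5  (read b: q3→q5)
  step 3: q1  (read a: q5→q1)
  step 4: q5  (read b: q1→q5)
  step 5: q5  (read b: q5→q5)
  step 6: q5  (read b: q5→q5)
  step 7: q5  (read b: q5→q5)
  step 8: q1  (read a: q5→q1)

After x (step 7): q5. After xy (step 8): q1.
They differ (q5 ≠ q1), so y is not a cycle from the state after x; this split is not the one the pumping-lemma construction produces, and pumping y need not keep the string in L(M).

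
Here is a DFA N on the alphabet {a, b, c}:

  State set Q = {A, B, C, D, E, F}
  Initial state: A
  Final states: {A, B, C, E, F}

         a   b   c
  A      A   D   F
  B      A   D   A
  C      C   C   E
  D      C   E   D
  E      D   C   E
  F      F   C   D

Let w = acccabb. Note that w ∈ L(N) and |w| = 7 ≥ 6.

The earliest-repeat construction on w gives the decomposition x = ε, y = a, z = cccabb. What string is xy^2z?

aacccabb

xy^2z = ε·a·a·cccabb = aacccabb.
Reading y = a takes N from A back to A, so after x·y·y the machine is still in A, and z then leads to the accepting state C. Hence aacccabb ∈ L(N).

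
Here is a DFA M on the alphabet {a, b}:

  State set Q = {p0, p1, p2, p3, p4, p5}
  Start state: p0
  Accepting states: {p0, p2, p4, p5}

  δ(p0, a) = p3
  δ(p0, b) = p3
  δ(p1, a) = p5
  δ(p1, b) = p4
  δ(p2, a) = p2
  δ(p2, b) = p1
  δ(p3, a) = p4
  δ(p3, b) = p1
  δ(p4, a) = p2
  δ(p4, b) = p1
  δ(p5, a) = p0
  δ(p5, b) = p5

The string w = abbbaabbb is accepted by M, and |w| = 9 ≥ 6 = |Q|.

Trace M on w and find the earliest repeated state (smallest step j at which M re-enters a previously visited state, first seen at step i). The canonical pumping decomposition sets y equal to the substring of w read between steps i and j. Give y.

State sequence: p0 -a-> p3 -b-> p1 -b-> p4 -b-> p1 -a-> p5 -a-> p0 -b-> p3 -b-> p1 -b-> p4
First repeat at step 4: p1 was already visited.

So i = 2, j = 4, giving x = w[0:2] = ab, y = w[2:4] = bb, z = w[4:9] = aabbb.
Check: |xy| = 4 ≤ 6 and |y| = 2 ≥ 1. Reading y takes M from p1 back to p1, so every xyⁱz is accepted.
The DFA has 6 states, so the proof of the pumping lemma guarantees a repeated state among the first 6+1 visited; the segment between the two visits is the pumpable y.

bb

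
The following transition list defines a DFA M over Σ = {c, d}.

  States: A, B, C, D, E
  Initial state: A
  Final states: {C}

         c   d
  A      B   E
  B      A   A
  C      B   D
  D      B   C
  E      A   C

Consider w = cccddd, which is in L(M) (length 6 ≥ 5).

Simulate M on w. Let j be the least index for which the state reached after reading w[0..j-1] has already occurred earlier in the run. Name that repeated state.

A

Run of M on w = c c c d d d:
  step 0: A  (start)
  step 1: B  (read c: A→B)
  step 2: A  (read c: B→A)   ← first repeat (A seen earlier)
  step 3: B  (read c: A→B)
  step 4: A  (read d: B→A)
  step 5: E  (read d: A→E)
  step 6: C  (read d: E→C)

The earliest repeat is at step j = 2: M is in A, which it already visited at step i = 0.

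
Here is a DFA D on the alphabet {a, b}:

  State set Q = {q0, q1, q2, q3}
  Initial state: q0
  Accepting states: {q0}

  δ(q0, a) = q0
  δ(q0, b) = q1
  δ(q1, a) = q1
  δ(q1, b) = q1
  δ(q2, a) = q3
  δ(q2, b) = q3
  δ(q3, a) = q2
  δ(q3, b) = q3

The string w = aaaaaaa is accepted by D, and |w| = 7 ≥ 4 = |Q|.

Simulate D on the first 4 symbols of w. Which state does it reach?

q0

State sequence: q0 -a-> q0 -a-> q0 -a-> q0 -a-> q0

After reading 4 characters, D is in state q0.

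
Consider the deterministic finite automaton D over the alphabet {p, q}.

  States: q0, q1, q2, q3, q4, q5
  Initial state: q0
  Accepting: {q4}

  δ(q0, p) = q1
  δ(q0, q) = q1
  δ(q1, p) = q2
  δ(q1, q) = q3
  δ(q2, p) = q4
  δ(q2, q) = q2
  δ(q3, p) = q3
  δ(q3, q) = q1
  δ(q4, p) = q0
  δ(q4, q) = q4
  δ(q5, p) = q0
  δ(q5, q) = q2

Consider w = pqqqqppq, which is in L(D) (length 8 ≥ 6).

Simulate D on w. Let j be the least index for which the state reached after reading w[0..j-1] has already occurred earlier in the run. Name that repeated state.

State sequence: q0 -p-> q1 -q-> q3 -q-> q1 -q-> q3 -q-> q1 -p-> q2 -p-> q4 -q-> q4
First repeat at step 3: q1 was already visited.

The earliest repeat is at step j = 3: D is in q1, which it already visited at step i = 1.

q1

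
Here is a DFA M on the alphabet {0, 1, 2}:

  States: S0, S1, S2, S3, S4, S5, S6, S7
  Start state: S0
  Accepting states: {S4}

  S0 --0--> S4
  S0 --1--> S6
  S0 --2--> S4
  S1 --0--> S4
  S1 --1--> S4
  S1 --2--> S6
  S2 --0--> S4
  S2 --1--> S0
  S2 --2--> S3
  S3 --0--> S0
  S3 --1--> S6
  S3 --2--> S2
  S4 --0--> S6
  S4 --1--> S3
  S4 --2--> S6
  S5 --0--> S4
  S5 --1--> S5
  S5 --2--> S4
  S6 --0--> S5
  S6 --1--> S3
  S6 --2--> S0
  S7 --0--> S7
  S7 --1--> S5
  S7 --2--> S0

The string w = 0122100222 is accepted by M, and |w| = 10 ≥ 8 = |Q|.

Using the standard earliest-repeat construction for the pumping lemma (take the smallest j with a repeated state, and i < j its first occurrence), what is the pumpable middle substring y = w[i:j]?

22

State sequence: S0 -0-> S4 -1-> S3 -2-> S2 -2-> S3 -1-> S6 -0-> S5 -0-> S4 -2-> S6 -2-> S0 -2-> S4
First repeat at step 4: S3 was already visited.

So i = 2, j = 4, giving x = w[0:2] = 01, y = w[2:4] = 22, z = w[4:10] = 100222.
Check: |xy| = 4 ≤ 8 and |y| = 2 ≥ 1. Reading y takes M from S3 back to S3, so every xyⁱz is accepted.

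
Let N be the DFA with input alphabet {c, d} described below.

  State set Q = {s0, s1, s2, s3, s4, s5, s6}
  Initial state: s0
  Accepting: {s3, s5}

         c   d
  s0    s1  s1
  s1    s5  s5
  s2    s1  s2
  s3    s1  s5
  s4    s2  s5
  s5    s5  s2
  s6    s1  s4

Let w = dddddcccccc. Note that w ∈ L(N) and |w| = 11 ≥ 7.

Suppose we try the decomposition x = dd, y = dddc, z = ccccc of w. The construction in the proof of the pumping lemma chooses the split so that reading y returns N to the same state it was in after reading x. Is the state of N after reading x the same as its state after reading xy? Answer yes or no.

no

Run of N on the first 6 characters of w = d d d d d c:
  step 0: s0  (start)
  step 1: s1  (read d: s0→s1)
  step 2: s5  (read d: s1→s5)
  step 3: s2  (read d: s5→s2)
  step 4: s2  (read d: s2→s2)
  step 5: s2  (read d: s2→s2)
  step 6: s1  (read c: s2→s1)

After x (step 2): s5. After xy (step 6): s1.
They differ (s5 ≠ s1), so y is not a cycle from the state after x; this split is not the one the pumping-lemma construction produces, and pumping y need not keep the string in L(N).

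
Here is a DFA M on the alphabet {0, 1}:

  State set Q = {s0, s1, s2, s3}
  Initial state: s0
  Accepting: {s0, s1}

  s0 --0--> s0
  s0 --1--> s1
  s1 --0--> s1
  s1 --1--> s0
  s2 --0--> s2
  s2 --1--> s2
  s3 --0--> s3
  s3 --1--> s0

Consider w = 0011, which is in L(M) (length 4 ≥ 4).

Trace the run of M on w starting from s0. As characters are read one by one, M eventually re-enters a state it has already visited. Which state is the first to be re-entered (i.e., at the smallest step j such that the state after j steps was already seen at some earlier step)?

Run of M on w = 0 0 1 1:
  step 0: s0  (start)
  step 1: s0  (read 0: s0→s0)   ← first repeat (s0 seen earlier)
  step 2: s0  (read 0: s0→s0)
  step 3: s1  (read 1: s0→s1)
  step 4: s0  (read 1: s1→s0)

The earliest repeat is at step j = 1: M is in s0, which it already visited at step i = 0.
The DFA has 4 states, so the proof of the pumping lemma guarantees a repeated state among the first 4+1 visited; the segment between the two visits is the pumpable y.

s0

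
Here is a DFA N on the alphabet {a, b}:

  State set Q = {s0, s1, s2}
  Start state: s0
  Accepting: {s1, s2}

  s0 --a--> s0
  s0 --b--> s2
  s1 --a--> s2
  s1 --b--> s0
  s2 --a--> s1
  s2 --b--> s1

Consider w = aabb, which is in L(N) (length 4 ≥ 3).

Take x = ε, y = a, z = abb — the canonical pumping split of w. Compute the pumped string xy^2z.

xy^2z = ε·a·a·abb = aaabb.
Reading y = a takes N from s0 back to s0, so after x·y·y the machine is still in s0, and z then leads to the accepting state s1. Hence aaabb ∈ L(N).

aaabb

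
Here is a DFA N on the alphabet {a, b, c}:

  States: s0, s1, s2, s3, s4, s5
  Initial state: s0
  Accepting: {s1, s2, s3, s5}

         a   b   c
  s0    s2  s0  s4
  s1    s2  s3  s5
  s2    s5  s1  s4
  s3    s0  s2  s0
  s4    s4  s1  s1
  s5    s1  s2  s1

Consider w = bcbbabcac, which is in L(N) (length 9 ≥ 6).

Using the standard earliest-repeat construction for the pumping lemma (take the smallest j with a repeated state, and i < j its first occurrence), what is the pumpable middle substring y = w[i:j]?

b

Run of N on w = b c b b a b c a c:
  step 0: s0  (start)
  step 1: s0  (read b: s0→s0)   ← first repeat (s0 seen earlier)
  step 2: s4  (read c: s0→s4)
  step 3: s1  (read b: s4→s1)
  step 4: s3  (read b: s1→s3)
  step 5: s0  (read a: s3→s0)
  step 6: s0  (read b: s0→s0)
  step 7: s4  (read c: s0→s4)
  step 8: s4  (read a: s4→s4)
  step 9: s1  (read c: s4→s1)

So i = 0, j = 1, giving x = w[0:0] = ε, y = w[0:1] = b, z = w[1:9] = cbbabcac.
Check: |xy| = 1 ≤ 6 and |y| = 1 ≥ 1. Reading y takes N from s0 back to s0, so every xyⁱz is accepted.
With |Q| = 6, pigeonhole forces a state repeat no later than step 6; the substring read between the first and second visits to that state can be pumped.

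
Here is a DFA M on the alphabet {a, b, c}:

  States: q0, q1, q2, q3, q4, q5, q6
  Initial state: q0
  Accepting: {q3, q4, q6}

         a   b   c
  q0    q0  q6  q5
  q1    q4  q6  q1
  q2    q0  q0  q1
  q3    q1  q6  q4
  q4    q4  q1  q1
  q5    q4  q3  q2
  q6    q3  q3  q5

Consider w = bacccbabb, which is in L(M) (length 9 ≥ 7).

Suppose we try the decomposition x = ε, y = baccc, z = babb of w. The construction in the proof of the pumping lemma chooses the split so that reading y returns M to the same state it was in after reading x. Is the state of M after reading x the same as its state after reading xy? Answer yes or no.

no

Run of M on the first 5 characters of w = b a c c c:
  step 0: q0  (start)
  step 1: q6  (read b: q0→q6)
  step 2: q3  (read a: q6→q3)
  step 3: q4  (read c: q3→q4)
  step 4: q1  (read c: q4→q1)
  step 5: q1  (read c: q1→q1)

After x (step 0): q0. After xy (step 5): q1.
They differ (q0 ≠ q1), so y is not a cycle from the state after x; this split is not the one the pumping-lemma construction produces, and pumping y need not keep the string in L(M).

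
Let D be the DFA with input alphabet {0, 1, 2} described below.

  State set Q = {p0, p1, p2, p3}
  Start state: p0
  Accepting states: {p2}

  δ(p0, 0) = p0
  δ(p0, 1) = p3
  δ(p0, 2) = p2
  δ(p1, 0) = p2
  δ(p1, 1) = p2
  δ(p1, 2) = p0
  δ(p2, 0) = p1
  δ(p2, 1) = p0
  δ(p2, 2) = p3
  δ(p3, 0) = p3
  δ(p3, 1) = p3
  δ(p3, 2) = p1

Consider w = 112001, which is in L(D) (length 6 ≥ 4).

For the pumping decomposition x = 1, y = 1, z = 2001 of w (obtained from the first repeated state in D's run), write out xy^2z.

1112001

xy^2z = 1·1·1·2001 = 1112001.
Reading y = 1 takes D from p3 back to p3, so after x·y·y the machine is still in p3, and z then leads to the accepting state p2. Hence 1112001 ∈ L(D).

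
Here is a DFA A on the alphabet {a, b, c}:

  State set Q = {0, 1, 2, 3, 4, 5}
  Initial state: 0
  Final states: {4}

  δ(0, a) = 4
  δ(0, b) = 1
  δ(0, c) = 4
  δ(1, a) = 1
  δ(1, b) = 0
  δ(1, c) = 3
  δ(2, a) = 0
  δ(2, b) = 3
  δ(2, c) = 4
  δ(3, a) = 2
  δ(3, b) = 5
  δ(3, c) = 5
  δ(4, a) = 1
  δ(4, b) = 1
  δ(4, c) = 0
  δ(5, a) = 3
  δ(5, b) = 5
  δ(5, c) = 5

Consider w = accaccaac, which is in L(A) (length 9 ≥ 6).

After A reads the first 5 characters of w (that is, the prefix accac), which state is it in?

Run of A on the first 5 characters of w = a c c a c:
  step 0: 0  (start)
  step 1: 4  (read a: 0→4)
  step 2: 0  (read c: 4→0)
  step 3: 4  (read c: 0→4)
  step 4: 1  (read a: 4→1)
  step 5: 3  (read c: 1→3)

After reading 5 characters, A is in state 3.
(This kind of state-tracing is the core of the pumping-lemma construction: with 6 states, pigeonhole forces a repeat within the first 6 steps.)

3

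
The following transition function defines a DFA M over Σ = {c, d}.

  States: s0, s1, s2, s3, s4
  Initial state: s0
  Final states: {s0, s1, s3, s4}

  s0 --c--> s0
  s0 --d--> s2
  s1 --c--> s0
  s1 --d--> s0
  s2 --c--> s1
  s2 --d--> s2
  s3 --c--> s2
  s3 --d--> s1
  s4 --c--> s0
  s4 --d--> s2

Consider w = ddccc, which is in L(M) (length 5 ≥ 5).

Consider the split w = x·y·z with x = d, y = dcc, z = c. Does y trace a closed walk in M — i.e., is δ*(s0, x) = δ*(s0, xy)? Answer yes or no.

Run of M on the first 4 characters of w = d d c c:
  step 0: s0  (start)
  step 1: s2  (read d: s0→s2)
  step 2: s2  (read d: s2→s2)
  step 3: s1  (read c: s2→s1)
  step 4: s0  (read c: s1→s0)

After x (step 1): s2. After xy (step 4): s0.
They differ (s2 ≠ s0), so y is not a cycle from the state after x; this split is not the one the pumping-lemma construction produces, and pumping y need not keep the string in L(M).

no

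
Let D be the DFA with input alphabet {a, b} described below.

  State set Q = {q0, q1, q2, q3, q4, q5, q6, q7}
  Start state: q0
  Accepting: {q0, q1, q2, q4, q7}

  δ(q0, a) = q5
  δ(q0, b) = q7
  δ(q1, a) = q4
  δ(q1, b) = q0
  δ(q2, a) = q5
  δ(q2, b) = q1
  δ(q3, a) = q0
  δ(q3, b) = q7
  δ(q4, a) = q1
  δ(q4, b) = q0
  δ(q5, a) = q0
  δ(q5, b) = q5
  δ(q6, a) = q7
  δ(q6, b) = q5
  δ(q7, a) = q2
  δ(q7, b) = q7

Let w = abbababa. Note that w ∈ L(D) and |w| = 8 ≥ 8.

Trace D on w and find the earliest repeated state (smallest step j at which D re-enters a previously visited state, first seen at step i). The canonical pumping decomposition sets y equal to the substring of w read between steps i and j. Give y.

Run of D on w = a b b a b a b a:
  step 0: q0  (start)
  step 1: q5  (read a: q0→q5)
  step 2: q5  (read b: q5→q5)   ← first repeat (q5 seen earlier)
  step 3: q5  (read b: q5→q5)
  step 4: q0  (read a: q5→q0)
  step 5: q7  (read b: q0→q7)
  step 6: q2  (read a: q7→q2)
  step 7: q1  (read b: q2→q1)
  step 8: q4  (read a: q1→q4)

So i = 1, j = 2, giving x = w[0:1] = a, y = w[1:2] = b, z = w[2:8] = bababa.
Check: |xy| = 2 ≤ 8 and |y| = 1 ≥ 1. Reading y takes D from q5 back to q5, so every xyⁱz is accepted.

b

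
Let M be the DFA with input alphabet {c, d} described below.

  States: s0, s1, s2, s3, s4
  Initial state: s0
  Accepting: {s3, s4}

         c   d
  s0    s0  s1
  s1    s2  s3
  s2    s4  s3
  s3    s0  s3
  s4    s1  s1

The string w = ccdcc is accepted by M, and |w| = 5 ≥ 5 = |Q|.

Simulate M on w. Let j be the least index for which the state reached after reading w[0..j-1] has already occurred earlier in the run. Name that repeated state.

s0

Run of M on w = c c d c c:
  step 0: s0  (start)
  step 1: s0  (read c: s0→s0)   ← first repeat (s0 seen earlier)
  step 2: s0  (read c: s0→s0)
  step 3: s1  (read d: s0→s1)
  step 4: s2  (read c: s1→s2)
  step 5: s4  (read c: s2→s4)

The earliest repeat is at step j = 1: M is in s0, which it already visited at step i = 0.
With |Q| = 5, pigeonhole forces a state repeat no later than step 5; the substring read between the first and second visits to that state can be pumped.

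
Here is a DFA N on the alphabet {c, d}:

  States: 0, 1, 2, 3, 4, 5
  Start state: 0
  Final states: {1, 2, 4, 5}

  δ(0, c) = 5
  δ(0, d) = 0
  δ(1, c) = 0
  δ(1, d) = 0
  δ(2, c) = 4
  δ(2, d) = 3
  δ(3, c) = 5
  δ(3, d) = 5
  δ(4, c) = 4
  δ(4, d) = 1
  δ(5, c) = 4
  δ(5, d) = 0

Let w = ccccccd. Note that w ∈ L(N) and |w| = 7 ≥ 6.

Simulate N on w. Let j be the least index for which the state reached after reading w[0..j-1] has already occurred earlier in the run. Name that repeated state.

4

State sequence: 0 -c-> 5 -c-> 4 -c-> 4 -c-> 4 -c-> 4 -c-> 4 -d-> 1
First repeat at step 3: 4 was already visited.

The earliest repeat is at step j = 3: N is in 4, which it already visited at step i = 2.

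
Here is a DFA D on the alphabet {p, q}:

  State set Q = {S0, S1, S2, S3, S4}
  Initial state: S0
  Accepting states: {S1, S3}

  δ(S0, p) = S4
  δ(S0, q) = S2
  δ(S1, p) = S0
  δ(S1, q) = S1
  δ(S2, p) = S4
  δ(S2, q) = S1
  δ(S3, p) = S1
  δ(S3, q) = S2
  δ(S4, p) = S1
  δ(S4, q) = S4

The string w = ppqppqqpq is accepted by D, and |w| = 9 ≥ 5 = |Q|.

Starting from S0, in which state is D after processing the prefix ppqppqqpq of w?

Run of D on the first 9 characters of w = p p q p p q q p q:
  step 0: S0  (start)
  step 1: S4  (read p: S0→S4)
  step 2: S1  (read p: S4→S1)
  step 3: S1  (read q: S1→S1)
  step 4: S0  (read p: S1→S0)
  step 5: S4  (read p: S0→S4)
  step 6: S4  (read q: S4→S4)
  step 7: S4  (read q: S4→S4)
  step 8: S1  (read p: S4→S1)
  step 9: S1  (read q: S1→S1)

After reading 9 characters, D is in state S1.
(This kind of state-tracing is the core of the pumping-lemma construction: with 5 states, pigeonhole forces a repeat within the first 5 steps.)

S1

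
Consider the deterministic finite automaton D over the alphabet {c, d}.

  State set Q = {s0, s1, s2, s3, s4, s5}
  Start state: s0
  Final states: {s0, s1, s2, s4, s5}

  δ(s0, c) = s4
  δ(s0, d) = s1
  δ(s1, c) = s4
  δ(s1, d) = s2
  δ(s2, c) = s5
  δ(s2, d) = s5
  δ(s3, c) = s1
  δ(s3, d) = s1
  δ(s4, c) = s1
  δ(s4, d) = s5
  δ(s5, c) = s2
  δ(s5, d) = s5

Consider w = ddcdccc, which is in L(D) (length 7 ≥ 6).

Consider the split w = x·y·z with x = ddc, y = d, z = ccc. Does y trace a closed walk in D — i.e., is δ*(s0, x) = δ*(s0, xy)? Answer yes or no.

Run of D on the first 4 characters of w = d d c d:
  step 0: s0  (start)
  step 1: s1  (read d: s0→s1)
  step 2: s2  (read d: s1→s2)
  step 3: s5  (read c: s2→s5)
  step 4: s5  (read d: s5→s5)

After x (step 3): s5. After xy (step 4): s5.
They match, so y = d drives D around a cycle from s5 back to itself; pumping y any number of times keeps D in s5 before reading z, and xyⁱz ∈ L(D) for every i ≥ 0.

yes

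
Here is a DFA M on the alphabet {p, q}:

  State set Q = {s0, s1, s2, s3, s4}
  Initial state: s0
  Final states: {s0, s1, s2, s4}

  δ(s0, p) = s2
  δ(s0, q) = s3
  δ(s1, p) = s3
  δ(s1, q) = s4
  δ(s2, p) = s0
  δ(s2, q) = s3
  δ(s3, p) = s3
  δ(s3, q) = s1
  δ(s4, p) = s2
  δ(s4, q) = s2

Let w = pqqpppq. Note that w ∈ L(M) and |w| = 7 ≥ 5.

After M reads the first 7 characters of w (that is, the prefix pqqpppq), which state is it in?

Run of M on the first 7 characters of w = p q q p p p q:
  step 0: s0  (start)
  step 1: s2  (read p: s0→s2)
  step 2: s3  (read q: s2→s3)
  step 3: s1  (read q: s3→s1)
  step 4: s3  (read p: s1→s3)
  step 5: s3  (read p: s3→s3)
  step 6: s3  (read p: s3→s3)
  step 7: s1  (read q: s3→s1)

After reading 7 characters, M is in state s1.
(This kind of state-tracing is the core of the pumping-lemma construction: with 5 states, pigeonhole forces a repeat within the first 5 steps.)

s1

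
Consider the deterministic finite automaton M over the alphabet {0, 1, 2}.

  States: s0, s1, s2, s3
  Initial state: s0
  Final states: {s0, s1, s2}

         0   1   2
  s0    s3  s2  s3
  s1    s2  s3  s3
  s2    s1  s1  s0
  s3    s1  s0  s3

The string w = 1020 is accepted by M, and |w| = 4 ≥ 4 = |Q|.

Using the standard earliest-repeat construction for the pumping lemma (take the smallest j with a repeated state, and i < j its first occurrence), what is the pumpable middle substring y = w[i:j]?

Run of M on w = 1 0 2 0:
  step 0: s0  (start)
  step 1: s2  (read 1: s0→s2)
  step 2: s1  (read 0: s2→s1)
  step 3: s3  (read 2: s1→s3)
  step 4: s1  (read 0: s3→s1)   ← first repeat (s1 seen earlier)

So i = 2, j = 4, giving x = w[0:2] = 10, y = w[2:4] = 20, z = w[4:4] = ε.
Check: |xy| = 4 ≤ 4 and |y| = 2 ≥ 1. Reading y takes M from s1 back to s1, so every xyⁱz is accepted.
The DFA has 4 states, so the proof of the pumping lemma guarantees a repeated state among the first 4+1 visited; the segment between the two visits is the pumpable y.

20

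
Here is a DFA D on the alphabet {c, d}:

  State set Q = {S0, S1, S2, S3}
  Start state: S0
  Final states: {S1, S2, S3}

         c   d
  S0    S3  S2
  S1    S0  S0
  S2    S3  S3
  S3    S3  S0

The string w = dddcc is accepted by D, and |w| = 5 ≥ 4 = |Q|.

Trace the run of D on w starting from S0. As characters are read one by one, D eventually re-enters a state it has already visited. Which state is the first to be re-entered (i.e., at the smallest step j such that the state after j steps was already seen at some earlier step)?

State sequence: S0 -d-> S2 -d-> S3 -d-> S0 -c-> S3 -c-> S3
First repeat at step 3: S0 was already visited.

The earliest repeat is at step j = 3: D is in S0, which it already visited at step i = 0.

S0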